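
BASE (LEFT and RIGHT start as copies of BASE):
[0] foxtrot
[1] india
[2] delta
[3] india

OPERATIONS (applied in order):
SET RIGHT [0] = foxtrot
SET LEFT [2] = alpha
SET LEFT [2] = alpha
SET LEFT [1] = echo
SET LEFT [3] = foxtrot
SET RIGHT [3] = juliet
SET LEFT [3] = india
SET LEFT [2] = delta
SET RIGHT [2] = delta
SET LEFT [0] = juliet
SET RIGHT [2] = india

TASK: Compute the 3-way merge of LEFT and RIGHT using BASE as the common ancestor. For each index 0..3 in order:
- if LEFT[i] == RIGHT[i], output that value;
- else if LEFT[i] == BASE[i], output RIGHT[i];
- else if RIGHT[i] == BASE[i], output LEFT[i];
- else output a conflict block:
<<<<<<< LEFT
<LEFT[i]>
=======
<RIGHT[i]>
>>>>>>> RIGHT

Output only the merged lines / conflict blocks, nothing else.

Answer: juliet
echo
india
juliet

Derivation:
Final LEFT:  [juliet, echo, delta, india]
Final RIGHT: [foxtrot, india, india, juliet]
i=0: L=juliet, R=foxtrot=BASE -> take LEFT -> juliet
i=1: L=echo, R=india=BASE -> take LEFT -> echo
i=2: L=delta=BASE, R=india -> take RIGHT -> india
i=3: L=india=BASE, R=juliet -> take RIGHT -> juliet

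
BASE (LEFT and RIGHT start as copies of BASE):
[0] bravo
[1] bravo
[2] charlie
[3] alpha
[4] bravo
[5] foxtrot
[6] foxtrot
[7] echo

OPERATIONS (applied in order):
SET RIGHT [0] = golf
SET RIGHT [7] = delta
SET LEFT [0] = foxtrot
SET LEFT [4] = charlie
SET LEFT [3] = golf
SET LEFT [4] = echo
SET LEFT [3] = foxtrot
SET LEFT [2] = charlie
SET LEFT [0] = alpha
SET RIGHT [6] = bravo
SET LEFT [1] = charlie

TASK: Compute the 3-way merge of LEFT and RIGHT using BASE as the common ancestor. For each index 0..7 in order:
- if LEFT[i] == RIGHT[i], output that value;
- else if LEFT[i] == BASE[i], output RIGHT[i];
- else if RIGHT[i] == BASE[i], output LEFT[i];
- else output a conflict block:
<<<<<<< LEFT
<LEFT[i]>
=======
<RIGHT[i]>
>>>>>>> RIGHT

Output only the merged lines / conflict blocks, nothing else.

Final LEFT:  [alpha, charlie, charlie, foxtrot, echo, foxtrot, foxtrot, echo]
Final RIGHT: [golf, bravo, charlie, alpha, bravo, foxtrot, bravo, delta]
i=0: BASE=bravo L=alpha R=golf all differ -> CONFLICT
i=1: L=charlie, R=bravo=BASE -> take LEFT -> charlie
i=2: L=charlie R=charlie -> agree -> charlie
i=3: L=foxtrot, R=alpha=BASE -> take LEFT -> foxtrot
i=4: L=echo, R=bravo=BASE -> take LEFT -> echo
i=5: L=foxtrot R=foxtrot -> agree -> foxtrot
i=6: L=foxtrot=BASE, R=bravo -> take RIGHT -> bravo
i=7: L=echo=BASE, R=delta -> take RIGHT -> delta

Answer: <<<<<<< LEFT
alpha
=======
golf
>>>>>>> RIGHT
charlie
charlie
foxtrot
echo
foxtrot
bravo
delta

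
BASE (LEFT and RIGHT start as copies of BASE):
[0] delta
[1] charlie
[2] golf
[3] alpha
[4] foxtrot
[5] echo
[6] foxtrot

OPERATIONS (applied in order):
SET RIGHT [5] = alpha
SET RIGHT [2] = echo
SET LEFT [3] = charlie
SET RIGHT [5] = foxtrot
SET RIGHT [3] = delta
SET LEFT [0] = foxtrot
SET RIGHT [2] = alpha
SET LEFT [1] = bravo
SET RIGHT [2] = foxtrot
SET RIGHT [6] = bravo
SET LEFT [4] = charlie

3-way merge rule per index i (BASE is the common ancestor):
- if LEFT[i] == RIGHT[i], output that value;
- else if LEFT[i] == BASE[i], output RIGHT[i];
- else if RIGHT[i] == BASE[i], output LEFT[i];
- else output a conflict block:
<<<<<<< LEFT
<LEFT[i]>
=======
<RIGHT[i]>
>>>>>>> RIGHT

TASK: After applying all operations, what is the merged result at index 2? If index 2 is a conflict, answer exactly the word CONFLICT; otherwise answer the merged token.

Answer: foxtrot

Derivation:
Final LEFT:  [foxtrot, bravo, golf, charlie, charlie, echo, foxtrot]
Final RIGHT: [delta, charlie, foxtrot, delta, foxtrot, foxtrot, bravo]
i=0: L=foxtrot, R=delta=BASE -> take LEFT -> foxtrot
i=1: L=bravo, R=charlie=BASE -> take LEFT -> bravo
i=2: L=golf=BASE, R=foxtrot -> take RIGHT -> foxtrot
i=3: BASE=alpha L=charlie R=delta all differ -> CONFLICT
i=4: L=charlie, R=foxtrot=BASE -> take LEFT -> charlie
i=5: L=echo=BASE, R=foxtrot -> take RIGHT -> foxtrot
i=6: L=foxtrot=BASE, R=bravo -> take RIGHT -> bravo
Index 2 -> foxtrot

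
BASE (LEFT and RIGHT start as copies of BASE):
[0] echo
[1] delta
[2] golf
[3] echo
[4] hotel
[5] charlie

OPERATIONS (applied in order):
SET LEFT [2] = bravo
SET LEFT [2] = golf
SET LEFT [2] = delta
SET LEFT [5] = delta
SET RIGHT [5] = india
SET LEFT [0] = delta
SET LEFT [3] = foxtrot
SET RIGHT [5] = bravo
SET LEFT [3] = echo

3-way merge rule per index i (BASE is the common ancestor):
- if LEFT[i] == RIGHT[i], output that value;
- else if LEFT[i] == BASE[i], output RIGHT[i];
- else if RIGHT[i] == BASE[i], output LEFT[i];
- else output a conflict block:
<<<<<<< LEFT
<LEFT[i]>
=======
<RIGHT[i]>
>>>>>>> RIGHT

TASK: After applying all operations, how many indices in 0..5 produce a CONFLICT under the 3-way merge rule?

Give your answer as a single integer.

Final LEFT:  [delta, delta, delta, echo, hotel, delta]
Final RIGHT: [echo, delta, golf, echo, hotel, bravo]
i=0: L=delta, R=echo=BASE -> take LEFT -> delta
i=1: L=delta R=delta -> agree -> delta
i=2: L=delta, R=golf=BASE -> take LEFT -> delta
i=3: L=echo R=echo -> agree -> echo
i=4: L=hotel R=hotel -> agree -> hotel
i=5: BASE=charlie L=delta R=bravo all differ -> CONFLICT
Conflict count: 1

Answer: 1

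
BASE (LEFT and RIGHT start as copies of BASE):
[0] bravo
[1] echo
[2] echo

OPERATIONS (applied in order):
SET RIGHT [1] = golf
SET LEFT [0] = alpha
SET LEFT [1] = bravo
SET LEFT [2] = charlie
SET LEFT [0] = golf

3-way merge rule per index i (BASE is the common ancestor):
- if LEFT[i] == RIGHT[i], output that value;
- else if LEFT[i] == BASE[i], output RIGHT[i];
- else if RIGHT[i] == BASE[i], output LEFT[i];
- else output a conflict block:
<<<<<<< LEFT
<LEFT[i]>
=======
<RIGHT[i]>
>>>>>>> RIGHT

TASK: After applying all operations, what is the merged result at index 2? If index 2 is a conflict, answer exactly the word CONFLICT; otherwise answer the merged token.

Answer: charlie

Derivation:
Final LEFT:  [golf, bravo, charlie]
Final RIGHT: [bravo, golf, echo]
i=0: L=golf, R=bravo=BASE -> take LEFT -> golf
i=1: BASE=echo L=bravo R=golf all differ -> CONFLICT
i=2: L=charlie, R=echo=BASE -> take LEFT -> charlie
Index 2 -> charlie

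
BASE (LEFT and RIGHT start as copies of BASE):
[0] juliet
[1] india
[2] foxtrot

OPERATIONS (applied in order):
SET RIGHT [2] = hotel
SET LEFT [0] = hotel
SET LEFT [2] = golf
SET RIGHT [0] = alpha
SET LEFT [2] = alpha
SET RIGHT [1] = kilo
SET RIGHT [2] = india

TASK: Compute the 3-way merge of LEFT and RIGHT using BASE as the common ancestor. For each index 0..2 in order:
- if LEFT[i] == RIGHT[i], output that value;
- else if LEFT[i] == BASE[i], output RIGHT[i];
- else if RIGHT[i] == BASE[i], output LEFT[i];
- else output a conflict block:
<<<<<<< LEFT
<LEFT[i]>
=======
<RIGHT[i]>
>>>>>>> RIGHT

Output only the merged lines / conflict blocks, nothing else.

Final LEFT:  [hotel, india, alpha]
Final RIGHT: [alpha, kilo, india]
i=0: BASE=juliet L=hotel R=alpha all differ -> CONFLICT
i=1: L=india=BASE, R=kilo -> take RIGHT -> kilo
i=2: BASE=foxtrot L=alpha R=india all differ -> CONFLICT

Answer: <<<<<<< LEFT
hotel
=======
alpha
>>>>>>> RIGHT
kilo
<<<<<<< LEFT
alpha
=======
india
>>>>>>> RIGHT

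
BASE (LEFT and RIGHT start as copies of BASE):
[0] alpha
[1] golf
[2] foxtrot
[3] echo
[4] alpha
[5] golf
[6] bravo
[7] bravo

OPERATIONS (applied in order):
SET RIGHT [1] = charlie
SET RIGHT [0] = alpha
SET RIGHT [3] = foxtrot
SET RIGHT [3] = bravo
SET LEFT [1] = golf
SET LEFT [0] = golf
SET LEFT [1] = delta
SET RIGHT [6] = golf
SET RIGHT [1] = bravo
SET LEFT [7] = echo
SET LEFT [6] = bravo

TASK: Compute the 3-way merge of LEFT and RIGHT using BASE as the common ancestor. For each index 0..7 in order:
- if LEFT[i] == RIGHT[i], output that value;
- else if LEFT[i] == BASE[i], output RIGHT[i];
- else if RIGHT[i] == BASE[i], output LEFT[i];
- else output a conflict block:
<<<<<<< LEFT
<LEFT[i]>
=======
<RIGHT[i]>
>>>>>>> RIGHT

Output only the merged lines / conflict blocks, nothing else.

Final LEFT:  [golf, delta, foxtrot, echo, alpha, golf, bravo, echo]
Final RIGHT: [alpha, bravo, foxtrot, bravo, alpha, golf, golf, bravo]
i=0: L=golf, R=alpha=BASE -> take LEFT -> golf
i=1: BASE=golf L=delta R=bravo all differ -> CONFLICT
i=2: L=foxtrot R=foxtrot -> agree -> foxtrot
i=3: L=echo=BASE, R=bravo -> take RIGHT -> bravo
i=4: L=alpha R=alpha -> agree -> alpha
i=5: L=golf R=golf -> agree -> golf
i=6: L=bravo=BASE, R=golf -> take RIGHT -> golf
i=7: L=echo, R=bravo=BASE -> take LEFT -> echo

Answer: golf
<<<<<<< LEFT
delta
=======
bravo
>>>>>>> RIGHT
foxtrot
bravo
alpha
golf
golf
echo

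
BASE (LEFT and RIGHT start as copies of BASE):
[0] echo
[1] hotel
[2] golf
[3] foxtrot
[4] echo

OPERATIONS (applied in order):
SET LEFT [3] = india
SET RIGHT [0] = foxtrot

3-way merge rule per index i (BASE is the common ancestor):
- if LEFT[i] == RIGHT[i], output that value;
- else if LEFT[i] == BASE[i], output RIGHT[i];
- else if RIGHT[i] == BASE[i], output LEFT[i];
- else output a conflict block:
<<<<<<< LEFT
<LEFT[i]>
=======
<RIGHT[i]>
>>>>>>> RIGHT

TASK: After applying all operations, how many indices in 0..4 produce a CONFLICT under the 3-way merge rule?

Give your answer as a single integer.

Final LEFT:  [echo, hotel, golf, india, echo]
Final RIGHT: [foxtrot, hotel, golf, foxtrot, echo]
i=0: L=echo=BASE, R=foxtrot -> take RIGHT -> foxtrot
i=1: L=hotel R=hotel -> agree -> hotel
i=2: L=golf R=golf -> agree -> golf
i=3: L=india, R=foxtrot=BASE -> take LEFT -> india
i=4: L=echo R=echo -> agree -> echo
Conflict count: 0

Answer: 0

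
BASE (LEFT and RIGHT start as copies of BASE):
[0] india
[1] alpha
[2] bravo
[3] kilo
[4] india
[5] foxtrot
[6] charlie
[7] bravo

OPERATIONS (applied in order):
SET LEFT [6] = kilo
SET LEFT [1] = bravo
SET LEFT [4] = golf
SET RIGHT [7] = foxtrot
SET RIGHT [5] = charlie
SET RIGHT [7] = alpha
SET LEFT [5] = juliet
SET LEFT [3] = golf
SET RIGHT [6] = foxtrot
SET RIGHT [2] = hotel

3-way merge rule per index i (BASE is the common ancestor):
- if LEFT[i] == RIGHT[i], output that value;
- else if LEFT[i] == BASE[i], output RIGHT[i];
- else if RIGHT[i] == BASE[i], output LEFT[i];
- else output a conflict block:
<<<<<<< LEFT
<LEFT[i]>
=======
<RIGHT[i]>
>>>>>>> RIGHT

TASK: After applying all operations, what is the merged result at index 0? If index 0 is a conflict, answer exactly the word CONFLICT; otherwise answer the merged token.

Final LEFT:  [india, bravo, bravo, golf, golf, juliet, kilo, bravo]
Final RIGHT: [india, alpha, hotel, kilo, india, charlie, foxtrot, alpha]
i=0: L=india R=india -> agree -> india
i=1: L=bravo, R=alpha=BASE -> take LEFT -> bravo
i=2: L=bravo=BASE, R=hotel -> take RIGHT -> hotel
i=3: L=golf, R=kilo=BASE -> take LEFT -> golf
i=4: L=golf, R=india=BASE -> take LEFT -> golf
i=5: BASE=foxtrot L=juliet R=charlie all differ -> CONFLICT
i=6: BASE=charlie L=kilo R=foxtrot all differ -> CONFLICT
i=7: L=bravo=BASE, R=alpha -> take RIGHT -> alpha
Index 0 -> india

Answer: india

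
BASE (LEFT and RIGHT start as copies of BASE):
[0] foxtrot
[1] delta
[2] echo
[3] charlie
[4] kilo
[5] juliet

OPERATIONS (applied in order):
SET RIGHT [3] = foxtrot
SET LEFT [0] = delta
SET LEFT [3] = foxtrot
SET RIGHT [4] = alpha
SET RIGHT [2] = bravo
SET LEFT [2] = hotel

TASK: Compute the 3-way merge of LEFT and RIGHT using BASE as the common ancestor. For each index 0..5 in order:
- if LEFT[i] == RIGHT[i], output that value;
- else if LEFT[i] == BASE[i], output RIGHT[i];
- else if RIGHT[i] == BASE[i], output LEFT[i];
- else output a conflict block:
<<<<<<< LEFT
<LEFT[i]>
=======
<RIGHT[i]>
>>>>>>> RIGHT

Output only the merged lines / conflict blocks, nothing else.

Final LEFT:  [delta, delta, hotel, foxtrot, kilo, juliet]
Final RIGHT: [foxtrot, delta, bravo, foxtrot, alpha, juliet]
i=0: L=delta, R=foxtrot=BASE -> take LEFT -> delta
i=1: L=delta R=delta -> agree -> delta
i=2: BASE=echo L=hotel R=bravo all differ -> CONFLICT
i=3: L=foxtrot R=foxtrot -> agree -> foxtrot
i=4: L=kilo=BASE, R=alpha -> take RIGHT -> alpha
i=5: L=juliet R=juliet -> agree -> juliet

Answer: delta
delta
<<<<<<< LEFT
hotel
=======
bravo
>>>>>>> RIGHT
foxtrot
alpha
juliet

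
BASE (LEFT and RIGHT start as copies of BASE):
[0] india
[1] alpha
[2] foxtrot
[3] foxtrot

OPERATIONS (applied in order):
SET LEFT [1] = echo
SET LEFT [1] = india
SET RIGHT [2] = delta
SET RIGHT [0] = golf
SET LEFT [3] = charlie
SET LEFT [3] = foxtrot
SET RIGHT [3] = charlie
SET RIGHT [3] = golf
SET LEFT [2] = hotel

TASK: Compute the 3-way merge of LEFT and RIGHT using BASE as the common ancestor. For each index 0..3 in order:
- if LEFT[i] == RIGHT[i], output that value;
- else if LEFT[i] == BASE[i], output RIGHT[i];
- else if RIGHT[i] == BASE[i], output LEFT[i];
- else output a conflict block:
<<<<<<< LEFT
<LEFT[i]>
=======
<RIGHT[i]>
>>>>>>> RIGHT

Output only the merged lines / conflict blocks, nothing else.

Final LEFT:  [india, india, hotel, foxtrot]
Final RIGHT: [golf, alpha, delta, golf]
i=0: L=india=BASE, R=golf -> take RIGHT -> golf
i=1: L=india, R=alpha=BASE -> take LEFT -> india
i=2: BASE=foxtrot L=hotel R=delta all differ -> CONFLICT
i=3: L=foxtrot=BASE, R=golf -> take RIGHT -> golf

Answer: golf
india
<<<<<<< LEFT
hotel
=======
delta
>>>>>>> RIGHT
golf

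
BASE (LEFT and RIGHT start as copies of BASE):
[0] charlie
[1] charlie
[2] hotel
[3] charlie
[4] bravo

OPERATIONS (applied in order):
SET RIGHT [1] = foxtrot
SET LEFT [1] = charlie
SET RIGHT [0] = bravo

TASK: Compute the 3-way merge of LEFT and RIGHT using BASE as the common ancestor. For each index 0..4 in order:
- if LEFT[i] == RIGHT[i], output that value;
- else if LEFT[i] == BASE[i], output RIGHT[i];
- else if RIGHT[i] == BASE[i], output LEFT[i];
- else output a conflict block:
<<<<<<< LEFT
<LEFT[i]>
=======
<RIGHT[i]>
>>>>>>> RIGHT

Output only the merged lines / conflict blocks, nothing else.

Final LEFT:  [charlie, charlie, hotel, charlie, bravo]
Final RIGHT: [bravo, foxtrot, hotel, charlie, bravo]
i=0: L=charlie=BASE, R=bravo -> take RIGHT -> bravo
i=1: L=charlie=BASE, R=foxtrot -> take RIGHT -> foxtrot
i=2: L=hotel R=hotel -> agree -> hotel
i=3: L=charlie R=charlie -> agree -> charlie
i=4: L=bravo R=bravo -> agree -> bravo

Answer: bravo
foxtrot
hotel
charlie
bravo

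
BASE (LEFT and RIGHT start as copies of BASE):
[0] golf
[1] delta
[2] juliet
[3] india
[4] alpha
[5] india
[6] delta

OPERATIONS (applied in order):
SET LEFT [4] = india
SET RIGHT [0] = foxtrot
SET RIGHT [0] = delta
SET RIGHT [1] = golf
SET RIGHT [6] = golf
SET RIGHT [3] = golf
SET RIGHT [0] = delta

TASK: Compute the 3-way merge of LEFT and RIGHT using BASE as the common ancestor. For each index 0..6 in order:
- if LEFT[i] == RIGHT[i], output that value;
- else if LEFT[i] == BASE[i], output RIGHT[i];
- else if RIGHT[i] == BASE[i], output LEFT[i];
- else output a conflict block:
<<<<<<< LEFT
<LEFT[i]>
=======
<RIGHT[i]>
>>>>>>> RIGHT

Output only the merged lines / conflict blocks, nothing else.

Final LEFT:  [golf, delta, juliet, india, india, india, delta]
Final RIGHT: [delta, golf, juliet, golf, alpha, india, golf]
i=0: L=golf=BASE, R=delta -> take RIGHT -> delta
i=1: L=delta=BASE, R=golf -> take RIGHT -> golf
i=2: L=juliet R=juliet -> agree -> juliet
i=3: L=india=BASE, R=golf -> take RIGHT -> golf
i=4: L=india, R=alpha=BASE -> take LEFT -> india
i=5: L=india R=india -> agree -> india
i=6: L=delta=BASE, R=golf -> take RIGHT -> golf

Answer: delta
golf
juliet
golf
india
india
golf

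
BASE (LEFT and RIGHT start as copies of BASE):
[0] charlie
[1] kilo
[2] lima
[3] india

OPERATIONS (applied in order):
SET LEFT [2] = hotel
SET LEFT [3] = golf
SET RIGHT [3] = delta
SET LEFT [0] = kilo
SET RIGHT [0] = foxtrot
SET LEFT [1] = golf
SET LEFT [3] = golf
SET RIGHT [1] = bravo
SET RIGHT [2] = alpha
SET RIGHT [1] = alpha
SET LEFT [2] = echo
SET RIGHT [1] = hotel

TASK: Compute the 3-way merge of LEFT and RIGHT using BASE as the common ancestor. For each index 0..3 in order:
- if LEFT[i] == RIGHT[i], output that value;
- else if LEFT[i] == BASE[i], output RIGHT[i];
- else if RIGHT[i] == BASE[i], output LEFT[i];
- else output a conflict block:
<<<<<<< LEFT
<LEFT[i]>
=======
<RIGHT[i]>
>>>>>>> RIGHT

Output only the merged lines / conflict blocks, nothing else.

Final LEFT:  [kilo, golf, echo, golf]
Final RIGHT: [foxtrot, hotel, alpha, delta]
i=0: BASE=charlie L=kilo R=foxtrot all differ -> CONFLICT
i=1: BASE=kilo L=golf R=hotel all differ -> CONFLICT
i=2: BASE=lima L=echo R=alpha all differ -> CONFLICT
i=3: BASE=india L=golf R=delta all differ -> CONFLICT

Answer: <<<<<<< LEFT
kilo
=======
foxtrot
>>>>>>> RIGHT
<<<<<<< LEFT
golf
=======
hotel
>>>>>>> RIGHT
<<<<<<< LEFT
echo
=======
alpha
>>>>>>> RIGHT
<<<<<<< LEFT
golf
=======
delta
>>>>>>> RIGHT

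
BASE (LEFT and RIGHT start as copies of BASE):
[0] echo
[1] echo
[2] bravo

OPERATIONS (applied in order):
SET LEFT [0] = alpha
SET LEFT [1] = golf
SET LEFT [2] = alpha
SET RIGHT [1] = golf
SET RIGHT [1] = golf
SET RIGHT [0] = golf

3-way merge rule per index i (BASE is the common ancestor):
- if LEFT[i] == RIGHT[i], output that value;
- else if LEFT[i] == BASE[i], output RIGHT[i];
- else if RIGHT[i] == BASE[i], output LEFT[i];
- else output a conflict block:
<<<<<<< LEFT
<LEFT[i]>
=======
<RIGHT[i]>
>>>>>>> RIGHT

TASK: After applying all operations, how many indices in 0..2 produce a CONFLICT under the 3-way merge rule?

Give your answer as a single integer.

Final LEFT:  [alpha, golf, alpha]
Final RIGHT: [golf, golf, bravo]
i=0: BASE=echo L=alpha R=golf all differ -> CONFLICT
i=1: L=golf R=golf -> agree -> golf
i=2: L=alpha, R=bravo=BASE -> take LEFT -> alpha
Conflict count: 1

Answer: 1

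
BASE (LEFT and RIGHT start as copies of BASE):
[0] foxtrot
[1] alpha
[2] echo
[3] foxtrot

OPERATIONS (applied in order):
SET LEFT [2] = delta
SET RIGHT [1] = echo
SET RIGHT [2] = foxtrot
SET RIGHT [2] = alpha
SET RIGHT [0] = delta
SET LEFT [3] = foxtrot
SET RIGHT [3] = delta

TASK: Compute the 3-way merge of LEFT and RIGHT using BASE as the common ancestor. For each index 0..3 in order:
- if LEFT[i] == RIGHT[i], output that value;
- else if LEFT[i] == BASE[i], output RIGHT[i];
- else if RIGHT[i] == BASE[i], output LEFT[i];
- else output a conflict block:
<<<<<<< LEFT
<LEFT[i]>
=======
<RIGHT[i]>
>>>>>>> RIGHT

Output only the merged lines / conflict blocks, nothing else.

Final LEFT:  [foxtrot, alpha, delta, foxtrot]
Final RIGHT: [delta, echo, alpha, delta]
i=0: L=foxtrot=BASE, R=delta -> take RIGHT -> delta
i=1: L=alpha=BASE, R=echo -> take RIGHT -> echo
i=2: BASE=echo L=delta R=alpha all differ -> CONFLICT
i=3: L=foxtrot=BASE, R=delta -> take RIGHT -> delta

Answer: delta
echo
<<<<<<< LEFT
delta
=======
alpha
>>>>>>> RIGHT
delta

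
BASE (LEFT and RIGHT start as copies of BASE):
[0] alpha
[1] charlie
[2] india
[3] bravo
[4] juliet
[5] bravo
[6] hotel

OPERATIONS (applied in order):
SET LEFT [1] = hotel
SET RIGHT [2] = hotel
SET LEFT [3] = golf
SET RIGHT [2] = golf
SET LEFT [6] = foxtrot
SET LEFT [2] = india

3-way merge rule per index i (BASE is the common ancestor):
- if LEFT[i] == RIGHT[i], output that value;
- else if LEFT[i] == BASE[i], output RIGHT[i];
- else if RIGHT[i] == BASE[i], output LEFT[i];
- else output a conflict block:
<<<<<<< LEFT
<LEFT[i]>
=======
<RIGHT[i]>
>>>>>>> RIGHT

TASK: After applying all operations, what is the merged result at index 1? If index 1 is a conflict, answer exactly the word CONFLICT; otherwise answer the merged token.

Final LEFT:  [alpha, hotel, india, golf, juliet, bravo, foxtrot]
Final RIGHT: [alpha, charlie, golf, bravo, juliet, bravo, hotel]
i=0: L=alpha R=alpha -> agree -> alpha
i=1: L=hotel, R=charlie=BASE -> take LEFT -> hotel
i=2: L=india=BASE, R=golf -> take RIGHT -> golf
i=3: L=golf, R=bravo=BASE -> take LEFT -> golf
i=4: L=juliet R=juliet -> agree -> juliet
i=5: L=bravo R=bravo -> agree -> bravo
i=6: L=foxtrot, R=hotel=BASE -> take LEFT -> foxtrot
Index 1 -> hotel

Answer: hotel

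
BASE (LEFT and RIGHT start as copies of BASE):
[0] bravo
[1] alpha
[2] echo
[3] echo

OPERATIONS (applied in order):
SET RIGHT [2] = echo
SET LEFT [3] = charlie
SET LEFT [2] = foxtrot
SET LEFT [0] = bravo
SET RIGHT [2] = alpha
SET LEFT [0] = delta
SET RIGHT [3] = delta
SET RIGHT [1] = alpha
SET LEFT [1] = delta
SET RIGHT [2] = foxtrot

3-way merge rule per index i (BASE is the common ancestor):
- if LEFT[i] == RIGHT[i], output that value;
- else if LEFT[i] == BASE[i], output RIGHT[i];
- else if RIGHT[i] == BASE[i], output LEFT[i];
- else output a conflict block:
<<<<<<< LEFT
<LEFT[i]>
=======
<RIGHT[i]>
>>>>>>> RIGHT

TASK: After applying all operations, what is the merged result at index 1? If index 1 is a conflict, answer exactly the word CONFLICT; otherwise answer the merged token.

Answer: delta

Derivation:
Final LEFT:  [delta, delta, foxtrot, charlie]
Final RIGHT: [bravo, alpha, foxtrot, delta]
i=0: L=delta, R=bravo=BASE -> take LEFT -> delta
i=1: L=delta, R=alpha=BASE -> take LEFT -> delta
i=2: L=foxtrot R=foxtrot -> agree -> foxtrot
i=3: BASE=echo L=charlie R=delta all differ -> CONFLICT
Index 1 -> delta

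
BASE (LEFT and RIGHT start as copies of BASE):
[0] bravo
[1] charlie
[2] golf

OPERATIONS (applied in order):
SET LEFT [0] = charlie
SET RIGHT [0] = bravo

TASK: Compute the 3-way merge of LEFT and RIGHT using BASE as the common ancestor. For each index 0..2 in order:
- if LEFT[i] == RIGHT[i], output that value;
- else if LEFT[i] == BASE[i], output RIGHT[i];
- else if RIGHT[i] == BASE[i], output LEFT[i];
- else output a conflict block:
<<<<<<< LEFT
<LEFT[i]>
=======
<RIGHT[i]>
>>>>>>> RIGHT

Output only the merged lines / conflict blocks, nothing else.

Final LEFT:  [charlie, charlie, golf]
Final RIGHT: [bravo, charlie, golf]
i=0: L=charlie, R=bravo=BASE -> take LEFT -> charlie
i=1: L=charlie R=charlie -> agree -> charlie
i=2: L=golf R=golf -> agree -> golf

Answer: charlie
charlie
golf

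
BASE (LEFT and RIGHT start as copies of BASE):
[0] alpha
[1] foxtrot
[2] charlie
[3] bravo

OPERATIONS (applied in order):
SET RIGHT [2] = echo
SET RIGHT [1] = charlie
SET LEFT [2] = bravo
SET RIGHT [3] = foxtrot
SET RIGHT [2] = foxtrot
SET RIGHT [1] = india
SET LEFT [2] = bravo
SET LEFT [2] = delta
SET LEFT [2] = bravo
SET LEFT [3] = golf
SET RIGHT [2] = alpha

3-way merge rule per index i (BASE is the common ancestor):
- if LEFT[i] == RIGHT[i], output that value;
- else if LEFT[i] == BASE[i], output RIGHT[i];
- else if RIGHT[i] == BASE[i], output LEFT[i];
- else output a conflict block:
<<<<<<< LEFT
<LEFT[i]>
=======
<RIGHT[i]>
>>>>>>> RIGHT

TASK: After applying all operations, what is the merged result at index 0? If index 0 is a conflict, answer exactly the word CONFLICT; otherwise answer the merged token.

Final LEFT:  [alpha, foxtrot, bravo, golf]
Final RIGHT: [alpha, india, alpha, foxtrot]
i=0: L=alpha R=alpha -> agree -> alpha
i=1: L=foxtrot=BASE, R=india -> take RIGHT -> india
i=2: BASE=charlie L=bravo R=alpha all differ -> CONFLICT
i=3: BASE=bravo L=golf R=foxtrot all differ -> CONFLICT
Index 0 -> alpha

Answer: alpha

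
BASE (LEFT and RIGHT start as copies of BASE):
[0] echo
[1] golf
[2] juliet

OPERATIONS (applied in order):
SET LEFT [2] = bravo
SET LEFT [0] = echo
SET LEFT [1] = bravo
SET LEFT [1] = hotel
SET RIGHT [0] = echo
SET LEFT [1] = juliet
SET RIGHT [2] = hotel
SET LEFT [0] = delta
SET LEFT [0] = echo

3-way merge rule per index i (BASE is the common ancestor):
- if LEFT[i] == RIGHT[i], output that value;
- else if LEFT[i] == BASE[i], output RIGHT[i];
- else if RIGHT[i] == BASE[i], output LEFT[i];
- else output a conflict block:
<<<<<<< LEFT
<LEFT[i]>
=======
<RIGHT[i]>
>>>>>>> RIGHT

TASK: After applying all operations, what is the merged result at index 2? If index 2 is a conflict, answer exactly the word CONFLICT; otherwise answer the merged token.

Final LEFT:  [echo, juliet, bravo]
Final RIGHT: [echo, golf, hotel]
i=0: L=echo R=echo -> agree -> echo
i=1: L=juliet, R=golf=BASE -> take LEFT -> juliet
i=2: BASE=juliet L=bravo R=hotel all differ -> CONFLICT
Index 2 -> CONFLICT

Answer: CONFLICT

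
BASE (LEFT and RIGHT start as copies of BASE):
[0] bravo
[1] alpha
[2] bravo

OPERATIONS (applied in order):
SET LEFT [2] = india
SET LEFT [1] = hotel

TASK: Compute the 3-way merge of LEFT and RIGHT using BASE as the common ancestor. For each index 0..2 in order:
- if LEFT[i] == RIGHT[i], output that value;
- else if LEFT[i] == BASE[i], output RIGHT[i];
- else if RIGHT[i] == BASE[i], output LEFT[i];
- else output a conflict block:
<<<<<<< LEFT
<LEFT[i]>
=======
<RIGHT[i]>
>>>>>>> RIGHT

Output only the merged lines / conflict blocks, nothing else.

Final LEFT:  [bravo, hotel, india]
Final RIGHT: [bravo, alpha, bravo]
i=0: L=bravo R=bravo -> agree -> bravo
i=1: L=hotel, R=alpha=BASE -> take LEFT -> hotel
i=2: L=india, R=bravo=BASE -> take LEFT -> india

Answer: bravo
hotel
india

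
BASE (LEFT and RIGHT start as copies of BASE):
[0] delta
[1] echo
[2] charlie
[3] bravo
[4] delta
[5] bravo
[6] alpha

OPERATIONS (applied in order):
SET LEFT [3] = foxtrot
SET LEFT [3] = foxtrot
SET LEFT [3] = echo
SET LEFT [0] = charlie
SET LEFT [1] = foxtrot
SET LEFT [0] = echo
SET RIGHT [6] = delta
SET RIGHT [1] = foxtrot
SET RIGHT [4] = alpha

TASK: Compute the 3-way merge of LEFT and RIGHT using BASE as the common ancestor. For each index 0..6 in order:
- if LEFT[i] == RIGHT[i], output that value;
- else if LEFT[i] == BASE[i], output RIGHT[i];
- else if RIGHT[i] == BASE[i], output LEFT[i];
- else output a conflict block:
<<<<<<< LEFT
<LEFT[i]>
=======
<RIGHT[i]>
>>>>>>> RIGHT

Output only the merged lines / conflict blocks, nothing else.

Final LEFT:  [echo, foxtrot, charlie, echo, delta, bravo, alpha]
Final RIGHT: [delta, foxtrot, charlie, bravo, alpha, bravo, delta]
i=0: L=echo, R=delta=BASE -> take LEFT -> echo
i=1: L=foxtrot R=foxtrot -> agree -> foxtrot
i=2: L=charlie R=charlie -> agree -> charlie
i=3: L=echo, R=bravo=BASE -> take LEFT -> echo
i=4: L=delta=BASE, R=alpha -> take RIGHT -> alpha
i=5: L=bravo R=bravo -> agree -> bravo
i=6: L=alpha=BASE, R=delta -> take RIGHT -> delta

Answer: echo
foxtrot
charlie
echo
alpha
bravo
delta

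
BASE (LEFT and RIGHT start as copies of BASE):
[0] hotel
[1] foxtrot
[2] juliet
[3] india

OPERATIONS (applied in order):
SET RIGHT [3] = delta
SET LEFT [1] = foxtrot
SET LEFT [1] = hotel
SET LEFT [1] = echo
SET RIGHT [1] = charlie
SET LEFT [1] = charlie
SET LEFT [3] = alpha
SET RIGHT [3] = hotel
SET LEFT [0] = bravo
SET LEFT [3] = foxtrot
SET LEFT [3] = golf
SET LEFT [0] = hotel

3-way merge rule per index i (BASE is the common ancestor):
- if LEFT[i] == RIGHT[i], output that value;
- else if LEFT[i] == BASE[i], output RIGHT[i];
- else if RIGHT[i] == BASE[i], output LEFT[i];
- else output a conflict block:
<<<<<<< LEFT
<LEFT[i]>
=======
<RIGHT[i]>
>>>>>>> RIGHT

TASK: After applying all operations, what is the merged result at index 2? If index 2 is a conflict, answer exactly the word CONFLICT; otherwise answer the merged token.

Answer: juliet

Derivation:
Final LEFT:  [hotel, charlie, juliet, golf]
Final RIGHT: [hotel, charlie, juliet, hotel]
i=0: L=hotel R=hotel -> agree -> hotel
i=1: L=charlie R=charlie -> agree -> charlie
i=2: L=juliet R=juliet -> agree -> juliet
i=3: BASE=india L=golf R=hotel all differ -> CONFLICT
Index 2 -> juliet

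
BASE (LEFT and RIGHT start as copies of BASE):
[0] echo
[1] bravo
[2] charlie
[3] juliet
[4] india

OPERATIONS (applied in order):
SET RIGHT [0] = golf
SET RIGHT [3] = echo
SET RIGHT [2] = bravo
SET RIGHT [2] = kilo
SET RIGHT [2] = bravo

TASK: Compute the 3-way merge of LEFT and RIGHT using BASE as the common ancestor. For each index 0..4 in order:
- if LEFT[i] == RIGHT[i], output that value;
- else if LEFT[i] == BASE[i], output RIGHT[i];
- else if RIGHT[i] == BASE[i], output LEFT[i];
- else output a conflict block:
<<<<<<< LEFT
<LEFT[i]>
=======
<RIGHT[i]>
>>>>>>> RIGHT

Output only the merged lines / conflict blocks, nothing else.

Final LEFT:  [echo, bravo, charlie, juliet, india]
Final RIGHT: [golf, bravo, bravo, echo, india]
i=0: L=echo=BASE, R=golf -> take RIGHT -> golf
i=1: L=bravo R=bravo -> agree -> bravo
i=2: L=charlie=BASE, R=bravo -> take RIGHT -> bravo
i=3: L=juliet=BASE, R=echo -> take RIGHT -> echo
i=4: L=india R=india -> agree -> india

Answer: golf
bravo
bravo
echo
india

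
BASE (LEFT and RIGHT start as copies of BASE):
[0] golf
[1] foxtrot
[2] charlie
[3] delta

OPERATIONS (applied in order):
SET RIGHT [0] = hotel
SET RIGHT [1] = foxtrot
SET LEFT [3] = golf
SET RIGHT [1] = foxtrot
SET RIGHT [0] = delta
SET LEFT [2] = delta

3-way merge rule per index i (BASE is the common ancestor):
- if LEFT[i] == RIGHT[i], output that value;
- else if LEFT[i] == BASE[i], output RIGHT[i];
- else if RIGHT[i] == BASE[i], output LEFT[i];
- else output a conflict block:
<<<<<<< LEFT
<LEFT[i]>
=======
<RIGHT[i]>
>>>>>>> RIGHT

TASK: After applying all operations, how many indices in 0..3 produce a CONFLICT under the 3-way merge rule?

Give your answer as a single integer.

Answer: 0

Derivation:
Final LEFT:  [golf, foxtrot, delta, golf]
Final RIGHT: [delta, foxtrot, charlie, delta]
i=0: L=golf=BASE, R=delta -> take RIGHT -> delta
i=1: L=foxtrot R=foxtrot -> agree -> foxtrot
i=2: L=delta, R=charlie=BASE -> take LEFT -> delta
i=3: L=golf, R=delta=BASE -> take LEFT -> golf
Conflict count: 0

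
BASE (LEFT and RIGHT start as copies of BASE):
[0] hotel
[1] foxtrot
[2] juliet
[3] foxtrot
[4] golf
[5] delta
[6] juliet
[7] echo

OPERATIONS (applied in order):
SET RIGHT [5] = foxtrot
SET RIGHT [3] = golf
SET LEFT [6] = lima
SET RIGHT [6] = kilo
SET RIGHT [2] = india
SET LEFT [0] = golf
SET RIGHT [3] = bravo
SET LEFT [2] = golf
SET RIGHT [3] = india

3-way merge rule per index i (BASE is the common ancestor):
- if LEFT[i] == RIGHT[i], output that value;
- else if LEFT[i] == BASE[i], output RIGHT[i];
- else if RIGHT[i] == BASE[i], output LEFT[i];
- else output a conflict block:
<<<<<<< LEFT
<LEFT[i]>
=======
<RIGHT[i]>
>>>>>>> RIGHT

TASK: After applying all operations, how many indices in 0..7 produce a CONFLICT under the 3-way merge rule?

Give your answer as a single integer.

Final LEFT:  [golf, foxtrot, golf, foxtrot, golf, delta, lima, echo]
Final RIGHT: [hotel, foxtrot, india, india, golf, foxtrot, kilo, echo]
i=0: L=golf, R=hotel=BASE -> take LEFT -> golf
i=1: L=foxtrot R=foxtrot -> agree -> foxtrot
i=2: BASE=juliet L=golf R=india all differ -> CONFLICT
i=3: L=foxtrot=BASE, R=india -> take RIGHT -> india
i=4: L=golf R=golf -> agree -> golf
i=5: L=delta=BASE, R=foxtrot -> take RIGHT -> foxtrot
i=6: BASE=juliet L=lima R=kilo all differ -> CONFLICT
i=7: L=echo R=echo -> agree -> echo
Conflict count: 2

Answer: 2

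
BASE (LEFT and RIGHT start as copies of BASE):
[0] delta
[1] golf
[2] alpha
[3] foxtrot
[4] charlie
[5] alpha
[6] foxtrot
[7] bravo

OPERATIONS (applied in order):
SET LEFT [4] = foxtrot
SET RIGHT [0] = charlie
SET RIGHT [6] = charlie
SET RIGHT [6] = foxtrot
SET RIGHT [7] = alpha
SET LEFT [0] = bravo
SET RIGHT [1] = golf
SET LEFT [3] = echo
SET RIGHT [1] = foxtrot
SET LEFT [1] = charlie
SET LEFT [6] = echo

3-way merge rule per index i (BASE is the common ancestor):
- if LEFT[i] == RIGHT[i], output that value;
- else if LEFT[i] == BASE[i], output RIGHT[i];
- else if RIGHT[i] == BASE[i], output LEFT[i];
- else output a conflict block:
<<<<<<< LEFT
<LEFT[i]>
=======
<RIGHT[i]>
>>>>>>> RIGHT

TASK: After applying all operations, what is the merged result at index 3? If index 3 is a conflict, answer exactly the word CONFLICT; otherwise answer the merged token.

Answer: echo

Derivation:
Final LEFT:  [bravo, charlie, alpha, echo, foxtrot, alpha, echo, bravo]
Final RIGHT: [charlie, foxtrot, alpha, foxtrot, charlie, alpha, foxtrot, alpha]
i=0: BASE=delta L=bravo R=charlie all differ -> CONFLICT
i=1: BASE=golf L=charlie R=foxtrot all differ -> CONFLICT
i=2: L=alpha R=alpha -> agree -> alpha
i=3: L=echo, R=foxtrot=BASE -> take LEFT -> echo
i=4: L=foxtrot, R=charlie=BASE -> take LEFT -> foxtrot
i=5: L=alpha R=alpha -> agree -> alpha
i=6: L=echo, R=foxtrot=BASE -> take LEFT -> echo
i=7: L=bravo=BASE, R=alpha -> take RIGHT -> alpha
Index 3 -> echo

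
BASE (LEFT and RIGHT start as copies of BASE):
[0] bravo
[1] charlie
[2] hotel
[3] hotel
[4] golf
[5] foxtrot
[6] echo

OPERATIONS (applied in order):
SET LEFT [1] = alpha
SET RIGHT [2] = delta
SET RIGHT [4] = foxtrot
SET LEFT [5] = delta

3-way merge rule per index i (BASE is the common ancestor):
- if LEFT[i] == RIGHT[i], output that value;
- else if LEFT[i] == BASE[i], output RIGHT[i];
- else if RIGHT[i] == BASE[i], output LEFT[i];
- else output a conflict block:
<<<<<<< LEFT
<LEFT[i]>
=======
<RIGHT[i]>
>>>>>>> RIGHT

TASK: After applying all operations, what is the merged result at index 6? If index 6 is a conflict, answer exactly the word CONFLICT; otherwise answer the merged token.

Final LEFT:  [bravo, alpha, hotel, hotel, golf, delta, echo]
Final RIGHT: [bravo, charlie, delta, hotel, foxtrot, foxtrot, echo]
i=0: L=bravo R=bravo -> agree -> bravo
i=1: L=alpha, R=charlie=BASE -> take LEFT -> alpha
i=2: L=hotel=BASE, R=delta -> take RIGHT -> delta
i=3: L=hotel R=hotel -> agree -> hotel
i=4: L=golf=BASE, R=foxtrot -> take RIGHT -> foxtrot
i=5: L=delta, R=foxtrot=BASE -> take LEFT -> delta
i=6: L=echo R=echo -> agree -> echo
Index 6 -> echo

Answer: echo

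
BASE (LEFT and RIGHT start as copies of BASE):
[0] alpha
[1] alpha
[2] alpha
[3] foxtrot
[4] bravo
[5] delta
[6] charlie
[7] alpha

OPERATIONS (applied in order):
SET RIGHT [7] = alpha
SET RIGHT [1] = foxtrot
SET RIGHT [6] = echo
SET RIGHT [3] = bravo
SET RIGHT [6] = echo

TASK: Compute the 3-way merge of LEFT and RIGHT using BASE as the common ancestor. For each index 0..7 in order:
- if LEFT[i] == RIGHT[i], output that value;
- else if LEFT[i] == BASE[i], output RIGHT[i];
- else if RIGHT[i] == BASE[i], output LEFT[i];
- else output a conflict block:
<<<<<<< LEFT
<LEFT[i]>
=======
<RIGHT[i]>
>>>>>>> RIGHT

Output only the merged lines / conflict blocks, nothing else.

Final LEFT:  [alpha, alpha, alpha, foxtrot, bravo, delta, charlie, alpha]
Final RIGHT: [alpha, foxtrot, alpha, bravo, bravo, delta, echo, alpha]
i=0: L=alpha R=alpha -> agree -> alpha
i=1: L=alpha=BASE, R=foxtrot -> take RIGHT -> foxtrot
i=2: L=alpha R=alpha -> agree -> alpha
i=3: L=foxtrot=BASE, R=bravo -> take RIGHT -> bravo
i=4: L=bravo R=bravo -> agree -> bravo
i=5: L=delta R=delta -> agree -> delta
i=6: L=charlie=BASE, R=echo -> take RIGHT -> echo
i=7: L=alpha R=alpha -> agree -> alpha

Answer: alpha
foxtrot
alpha
bravo
bravo
delta
echo
alpha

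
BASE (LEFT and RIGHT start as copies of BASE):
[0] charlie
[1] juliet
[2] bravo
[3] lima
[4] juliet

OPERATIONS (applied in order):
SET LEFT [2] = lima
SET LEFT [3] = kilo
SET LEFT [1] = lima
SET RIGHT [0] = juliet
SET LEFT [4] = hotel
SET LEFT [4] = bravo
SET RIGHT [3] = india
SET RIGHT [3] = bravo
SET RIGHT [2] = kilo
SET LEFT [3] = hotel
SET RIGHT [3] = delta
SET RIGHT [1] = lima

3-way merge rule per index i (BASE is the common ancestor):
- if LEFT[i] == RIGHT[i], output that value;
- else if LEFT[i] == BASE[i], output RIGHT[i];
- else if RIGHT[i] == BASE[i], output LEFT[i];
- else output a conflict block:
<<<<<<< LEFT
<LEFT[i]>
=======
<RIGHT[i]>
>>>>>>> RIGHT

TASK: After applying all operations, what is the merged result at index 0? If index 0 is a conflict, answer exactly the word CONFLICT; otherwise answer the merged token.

Final LEFT:  [charlie, lima, lima, hotel, bravo]
Final RIGHT: [juliet, lima, kilo, delta, juliet]
i=0: L=charlie=BASE, R=juliet -> take RIGHT -> juliet
i=1: L=lima R=lima -> agree -> lima
i=2: BASE=bravo L=lima R=kilo all differ -> CONFLICT
i=3: BASE=lima L=hotel R=delta all differ -> CONFLICT
i=4: L=bravo, R=juliet=BASE -> take LEFT -> bravo
Index 0 -> juliet

Answer: juliet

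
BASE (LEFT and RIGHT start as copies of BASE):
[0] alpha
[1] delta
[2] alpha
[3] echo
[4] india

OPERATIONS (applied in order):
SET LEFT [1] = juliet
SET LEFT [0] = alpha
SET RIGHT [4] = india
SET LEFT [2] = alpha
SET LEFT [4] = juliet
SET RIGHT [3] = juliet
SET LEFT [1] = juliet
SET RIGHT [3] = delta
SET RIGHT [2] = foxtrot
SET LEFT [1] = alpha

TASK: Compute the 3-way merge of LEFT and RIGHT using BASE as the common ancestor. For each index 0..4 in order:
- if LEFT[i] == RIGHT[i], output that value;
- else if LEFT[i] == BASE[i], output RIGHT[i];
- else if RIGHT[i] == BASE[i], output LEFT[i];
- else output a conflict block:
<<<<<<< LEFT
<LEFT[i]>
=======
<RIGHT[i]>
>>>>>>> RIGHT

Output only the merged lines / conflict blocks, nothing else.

Answer: alpha
alpha
foxtrot
delta
juliet

Derivation:
Final LEFT:  [alpha, alpha, alpha, echo, juliet]
Final RIGHT: [alpha, delta, foxtrot, delta, india]
i=0: L=alpha R=alpha -> agree -> alpha
i=1: L=alpha, R=delta=BASE -> take LEFT -> alpha
i=2: L=alpha=BASE, R=foxtrot -> take RIGHT -> foxtrot
i=3: L=echo=BASE, R=delta -> take RIGHT -> delta
i=4: L=juliet, R=india=BASE -> take LEFT -> juliet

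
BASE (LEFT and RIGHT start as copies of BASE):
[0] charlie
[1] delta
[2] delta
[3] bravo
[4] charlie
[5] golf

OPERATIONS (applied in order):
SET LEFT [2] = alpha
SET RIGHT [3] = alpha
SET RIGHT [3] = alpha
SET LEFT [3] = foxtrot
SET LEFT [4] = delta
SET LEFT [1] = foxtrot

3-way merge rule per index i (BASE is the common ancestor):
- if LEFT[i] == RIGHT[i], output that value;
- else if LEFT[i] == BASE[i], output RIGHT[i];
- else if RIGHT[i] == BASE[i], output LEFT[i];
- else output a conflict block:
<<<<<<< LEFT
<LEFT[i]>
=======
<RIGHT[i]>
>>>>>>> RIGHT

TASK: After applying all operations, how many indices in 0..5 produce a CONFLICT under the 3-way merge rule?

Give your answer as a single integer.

Final LEFT:  [charlie, foxtrot, alpha, foxtrot, delta, golf]
Final RIGHT: [charlie, delta, delta, alpha, charlie, golf]
i=0: L=charlie R=charlie -> agree -> charlie
i=1: L=foxtrot, R=delta=BASE -> take LEFT -> foxtrot
i=2: L=alpha, R=delta=BASE -> take LEFT -> alpha
i=3: BASE=bravo L=foxtrot R=alpha all differ -> CONFLICT
i=4: L=delta, R=charlie=BASE -> take LEFT -> delta
i=5: L=golf R=golf -> agree -> golf
Conflict count: 1

Answer: 1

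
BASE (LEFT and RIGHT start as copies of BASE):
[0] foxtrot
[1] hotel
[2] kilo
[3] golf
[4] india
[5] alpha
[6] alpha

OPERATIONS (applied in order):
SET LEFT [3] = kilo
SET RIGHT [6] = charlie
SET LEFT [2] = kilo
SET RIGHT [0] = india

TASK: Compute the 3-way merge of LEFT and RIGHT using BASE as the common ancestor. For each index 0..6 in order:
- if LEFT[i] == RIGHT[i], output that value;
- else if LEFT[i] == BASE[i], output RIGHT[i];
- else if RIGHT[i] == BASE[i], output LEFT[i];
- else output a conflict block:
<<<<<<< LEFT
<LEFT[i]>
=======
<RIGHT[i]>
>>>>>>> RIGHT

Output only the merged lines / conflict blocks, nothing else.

Answer: india
hotel
kilo
kilo
india
alpha
charlie

Derivation:
Final LEFT:  [foxtrot, hotel, kilo, kilo, india, alpha, alpha]
Final RIGHT: [india, hotel, kilo, golf, india, alpha, charlie]
i=0: L=foxtrot=BASE, R=india -> take RIGHT -> india
i=1: L=hotel R=hotel -> agree -> hotel
i=2: L=kilo R=kilo -> agree -> kilo
i=3: L=kilo, R=golf=BASE -> take LEFT -> kilo
i=4: L=india R=india -> agree -> india
i=5: L=alpha R=alpha -> agree -> alpha
i=6: L=alpha=BASE, R=charlie -> take RIGHT -> charlie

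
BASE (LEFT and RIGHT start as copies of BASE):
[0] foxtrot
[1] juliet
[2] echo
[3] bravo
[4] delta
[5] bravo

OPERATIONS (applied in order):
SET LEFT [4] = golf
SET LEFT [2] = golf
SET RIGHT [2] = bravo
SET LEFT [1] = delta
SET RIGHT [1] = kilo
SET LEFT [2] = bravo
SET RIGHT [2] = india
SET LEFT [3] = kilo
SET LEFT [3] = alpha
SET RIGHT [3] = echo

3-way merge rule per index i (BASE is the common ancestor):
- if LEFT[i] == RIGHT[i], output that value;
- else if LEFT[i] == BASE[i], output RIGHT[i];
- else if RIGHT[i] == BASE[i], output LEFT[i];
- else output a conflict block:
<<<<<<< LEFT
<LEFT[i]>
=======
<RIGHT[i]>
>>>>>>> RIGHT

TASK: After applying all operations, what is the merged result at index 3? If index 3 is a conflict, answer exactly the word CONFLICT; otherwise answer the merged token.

Answer: CONFLICT

Derivation:
Final LEFT:  [foxtrot, delta, bravo, alpha, golf, bravo]
Final RIGHT: [foxtrot, kilo, india, echo, delta, bravo]
i=0: L=foxtrot R=foxtrot -> agree -> foxtrot
i=1: BASE=juliet L=delta R=kilo all differ -> CONFLICT
i=2: BASE=echo L=bravo R=india all differ -> CONFLICT
i=3: BASE=bravo L=alpha R=echo all differ -> CONFLICT
i=4: L=golf, R=delta=BASE -> take LEFT -> golf
i=5: L=bravo R=bravo -> agree -> bravo
Index 3 -> CONFLICT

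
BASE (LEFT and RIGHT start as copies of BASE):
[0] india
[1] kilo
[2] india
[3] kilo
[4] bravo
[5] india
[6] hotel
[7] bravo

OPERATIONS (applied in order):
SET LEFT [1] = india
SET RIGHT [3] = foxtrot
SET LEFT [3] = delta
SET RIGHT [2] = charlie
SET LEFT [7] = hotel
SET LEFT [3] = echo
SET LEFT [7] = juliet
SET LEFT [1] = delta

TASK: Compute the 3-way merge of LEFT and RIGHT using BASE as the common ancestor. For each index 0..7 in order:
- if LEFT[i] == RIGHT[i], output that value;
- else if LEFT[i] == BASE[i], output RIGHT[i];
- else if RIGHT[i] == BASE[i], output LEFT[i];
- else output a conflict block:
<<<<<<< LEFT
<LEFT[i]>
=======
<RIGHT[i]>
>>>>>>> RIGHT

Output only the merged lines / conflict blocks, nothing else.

Answer: india
delta
charlie
<<<<<<< LEFT
echo
=======
foxtrot
>>>>>>> RIGHT
bravo
india
hotel
juliet

Derivation:
Final LEFT:  [india, delta, india, echo, bravo, india, hotel, juliet]
Final RIGHT: [india, kilo, charlie, foxtrot, bravo, india, hotel, bravo]
i=0: L=india R=india -> agree -> india
i=1: L=delta, R=kilo=BASE -> take LEFT -> delta
i=2: L=india=BASE, R=charlie -> take RIGHT -> charlie
i=3: BASE=kilo L=echo R=foxtrot all differ -> CONFLICT
i=4: L=bravo R=bravo -> agree -> bravo
i=5: L=india R=india -> agree -> india
i=6: L=hotel R=hotel -> agree -> hotel
i=7: L=juliet, R=bravo=BASE -> take LEFT -> juliet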